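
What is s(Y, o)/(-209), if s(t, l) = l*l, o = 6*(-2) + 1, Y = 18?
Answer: -11/19 ≈ -0.57895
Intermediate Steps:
o = -11 (o = -12 + 1 = -11)
s(t, l) = l²
s(Y, o)/(-209) = (-11)²/(-209) = 121*(-1/209) = -11/19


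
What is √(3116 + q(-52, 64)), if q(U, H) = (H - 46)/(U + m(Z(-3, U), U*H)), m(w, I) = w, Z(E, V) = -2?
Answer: √28041/3 ≈ 55.818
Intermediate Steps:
q(U, H) = (-46 + H)/(-2 + U) (q(U, H) = (H - 46)/(U - 2) = (-46 + H)/(-2 + U))
√(3116 + q(-52, 64)) = √(3116 + (-46 + 64)/(-2 - 52)) = √(3116 + 18/(-54)) = √(3116 - 1/54*18) = √(3116 - ⅓) = √(9347/3) = √28041/3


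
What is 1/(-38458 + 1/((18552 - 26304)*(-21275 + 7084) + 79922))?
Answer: -110088554/4233785609731 ≈ -2.6002e-5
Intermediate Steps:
1/(-38458 + 1/((18552 - 26304)*(-21275 + 7084) + 79922)) = 1/(-38458 + 1/(-7752*(-14191) + 79922)) = 1/(-38458 + 1/(110008632 + 79922)) = 1/(-38458 + 1/110088554) = 1/(-4233785609731/110088554) = -110088554/4233785609731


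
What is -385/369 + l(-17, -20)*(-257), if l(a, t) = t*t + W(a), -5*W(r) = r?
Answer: -191280086/1845 ≈ -1.0367e+5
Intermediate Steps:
W(r) = -r/5
l(a, t) = t**2 - a/5 (l(a, t) = t*t - a/5 = t**2 - a/5)
-385/369 + l(-17, -20)*(-257) = -385/369 + ((-20)**2 - 1/5*(-17))*(-257) = -385*1/369 + (400 + 17/5)*(-257) = -385/369 + (2017/5)*(-257) = -385/369 - 518369/5 = -191280086/1845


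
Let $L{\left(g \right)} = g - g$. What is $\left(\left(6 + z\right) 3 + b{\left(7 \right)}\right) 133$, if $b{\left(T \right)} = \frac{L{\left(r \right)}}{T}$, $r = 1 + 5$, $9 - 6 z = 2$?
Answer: $\frac{5719}{2} \approx 2859.5$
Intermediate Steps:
$z = \frac{7}{6}$ ($z = \frac{3}{2} - \frac{1}{3} = \frac{7}{6} \approx 1.1667$)
$r = 6$
$L{\left(g \right)} = 0$
$b{\left(T \right)} = 0$ ($b{\left(T \right)} = \frac{0}{T} = 0$)
$\left(\left(6 + z\right) 3 + b{\left(7 \right)}\right) 133 = \left(\left(6 + \frac{7}{6}\right) 3 + 0\right) 133 = \left(\frac{43}{6} \cdot 3 + 0\right) 133 = \left(\frac{43}{2} + 0\right) 133 = \frac{43}{2} \cdot 133 = \frac{5719}{2}$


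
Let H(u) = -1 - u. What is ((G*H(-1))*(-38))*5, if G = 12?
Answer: 0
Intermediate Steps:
((G*H(-1))*(-38))*5 = ((12*(-1 - 1*(-1)))*(-38))*5 = ((12*(-1 + 1))*(-38))*5 = ((12*0)*(-38))*5 = (0*(-38))*5 = 0*5 = 0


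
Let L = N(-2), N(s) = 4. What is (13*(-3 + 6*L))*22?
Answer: 6006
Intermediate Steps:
L = 4
(13*(-3 + 6*L))*22 = (13*(-3 + 6*4))*22 = (13*(-3 + 24))*22 = (13*21)*22 = 273*22 = 6006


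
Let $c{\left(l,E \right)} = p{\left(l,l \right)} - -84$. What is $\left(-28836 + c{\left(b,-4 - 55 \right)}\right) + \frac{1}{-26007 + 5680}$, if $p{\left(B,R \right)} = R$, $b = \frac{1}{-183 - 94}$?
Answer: $- \frac{161890428012}{5630579} \approx -28752.0$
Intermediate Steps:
$b = - \frac{1}{277}$ ($b = \frac{1}{-277} = - \frac{1}{277} \approx -0.0036101$)
$c{\left(l,E \right)} = 84 + l$ ($c{\left(l,E \right)} = l - -84 = l + 84 = 84 + l$)
$\left(-28836 + c{\left(b,-4 - 55 \right)}\right) + \frac{1}{-26007 + 5680} = \left(-28836 + \left(84 - \frac{1}{277}\right)\right) + \frac{1}{-26007 + 5680} = \left(-28836 + \frac{23267}{277}\right) + \frac{1}{-20327} = - \frac{7964305}{277} - \frac{1}{20327} = - \frac{161890428012}{5630579}$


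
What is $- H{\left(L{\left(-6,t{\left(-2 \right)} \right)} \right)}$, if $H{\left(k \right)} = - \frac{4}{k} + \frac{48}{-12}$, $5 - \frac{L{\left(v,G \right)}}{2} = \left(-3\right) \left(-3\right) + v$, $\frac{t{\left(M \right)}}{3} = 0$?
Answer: $5$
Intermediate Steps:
$t{\left(M \right)} = 0$ ($t{\left(M \right)} = 3 \cdot 0 = 0$)
$L{\left(v,G \right)} = -8 - 2 v$ ($L{\left(v,G \right)} = 10 - 2 \left(\left(-3\right) \left(-3\right) + v\right) = 10 - 2 \left(9 + v\right) = 10 - \left(18 + 2 v\right) = -8 - 2 v$)
$H{\left(k \right)} = -4 - \frac{4}{k}$ ($H{\left(k \right)} = - \frac{4}{k} + 48 \left(- \frac{1}{12}\right) = - \frac{4}{k} - 4 = -4 - \frac{4}{k}$)
$- H{\left(L{\left(-6,t{\left(-2 \right)} \right)} \right)} = - (-4 - \frac{4}{-8 - -12}) = - (-4 - \frac{4}{-8 + 12}) = - (-4 - \frac{4}{4}) = - (-4 - 1) = \left(-1\right) \left(-5\right) = 5$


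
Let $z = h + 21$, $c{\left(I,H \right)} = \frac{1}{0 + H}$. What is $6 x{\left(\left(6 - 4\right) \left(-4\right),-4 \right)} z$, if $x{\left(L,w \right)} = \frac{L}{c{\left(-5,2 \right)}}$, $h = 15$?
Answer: $-3456$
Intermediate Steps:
$c{\left(I,H \right)} = \frac{1}{H}$
$x{\left(L,w \right)} = 2 L$ ($x{\left(L,w \right)} = \frac{L}{\frac{1}{2}} = L \frac{1}{\frac{1}{2}} = L 2 = 2 L$)
$z = 36$ ($z = 15 + 21 = 36$)
$6 x{\left(\left(6 - 4\right) \left(-4\right),-4 \right)} z = 6 \cdot 2 \left(6 - 4\right) \left(-4\right) 36 = 6 \cdot 2 \cdot 2 \left(-4\right) 36 = 6 \cdot 2 \left(-8\right) 36 = 6 \left(-16\right) 36 = \left(-96\right) 36 = -3456$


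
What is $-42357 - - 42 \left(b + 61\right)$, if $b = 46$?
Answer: $-37863$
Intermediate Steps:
$-42357 - - 42 \left(b + 61\right) = -42357 - - 42 \left(46 + 61\right) = -42357 - \left(-42\right) 107 = -42357 - -4494 = -42357 + 4494 = -37863$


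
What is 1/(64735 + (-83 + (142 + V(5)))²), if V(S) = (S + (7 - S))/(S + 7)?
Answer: 144/9833065 ≈ 1.4644e-5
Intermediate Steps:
V(S) = 7/(7 + S)
1/(64735 + (-83 + (142 + V(5)))²) = 1/(64735 + (-83 + (142 + 7/(7 + 5)))²) = 1/(64735 + (-83 + (142 + 7/12))²) = 1/(64735 + (-83 + 1711/12)²) = 1/(64735 + (715/12)²) = 1/(64735 + 511225/144) = 1/(9833065/144) = 144/9833065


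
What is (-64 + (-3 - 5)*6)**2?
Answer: 12544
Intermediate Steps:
(-64 + (-3 - 5)*6)**2 = (-64 - 8*6)**2 = (-64 - 48)**2 = (-112)**2 = 12544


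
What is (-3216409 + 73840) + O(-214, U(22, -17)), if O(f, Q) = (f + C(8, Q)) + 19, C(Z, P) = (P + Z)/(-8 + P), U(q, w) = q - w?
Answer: -97425637/31 ≈ -3.1428e+6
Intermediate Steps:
C(Z, P) = (P + Z)/(-8 + P)
O(f, Q) = 19 + f + (8 + Q)/(-8 + Q) (O(f, Q) = (f + (Q + 8)/(-8 + Q)) + 19 = (f + (8 + Q)/(-8 + Q)) + 19 = 19 + f + (8 + Q)/(-8 + Q))
(-3216409 + 73840) + O(-214, U(22, -17)) = (-3216409 + 73840) + (8 + (22 - 1*(-17)) + (-8 + (22 - 1*(-17)))*(19 - 214))/(-8 + (22 - 1*(-17))) = -3142569 + (8 + (22 + 17) + (-8 + (22 + 17))*(-195))/(-8 + (22 + 17)) = -3142569 + (8 + 39 + (-8 + 39)*(-195))/(-8 + 39) = -3142569 + (8 + 39 + 31*(-195))/31 = -3142569 + (8 + 39 - 6045)/31 = -3142569 + (1/31)*(-5998) = -3142569 - 5998/31 = -97425637/31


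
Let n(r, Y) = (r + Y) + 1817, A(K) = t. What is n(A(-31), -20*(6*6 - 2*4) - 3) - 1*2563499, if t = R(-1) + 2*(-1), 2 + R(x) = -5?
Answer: -2562254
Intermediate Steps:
R(x) = -7 (R(x) = -2 - 5 = -7)
t = -9 (t = -7 + 2*(-1) = -7 - 2 = -9)
A(K) = -9
n(r, Y) = 1817 + Y + r (n(r, Y) = (Y + r) + 1817 = 1817 + Y + r)
n(A(-31), -20*(6*6 - 2*4) - 3) - 1*2563499 = (1817 + (-20*(6*6 - 2*4) - 3) - 9) - 1*2563499 = (1817 + (-20*(36 - 8) - 3) - 9) - 2563499 = (1817 + (-20*28 - 3) - 9) - 2563499 = (1817 + (-560 - 3) - 9) - 2563499 = (1817 - 563 - 9) - 2563499 = 1245 - 2563499 = -2562254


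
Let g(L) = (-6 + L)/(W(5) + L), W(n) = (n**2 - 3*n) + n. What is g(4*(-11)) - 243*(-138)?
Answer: 972536/29 ≈ 33536.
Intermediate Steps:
W(n) = n**2 - 2*n
g(L) = (-6 + L)/(15 + L) (g(L) = (-6 + L)/(5*(-2 + 5) + L) = (-6 + L)/(5*3 + L) = (-6 + L)/(15 + L))
g(4*(-11)) - 243*(-138) = (-6 + 4*(-11))/(15 + 4*(-11)) - 243*(-138) = (-6 - 44)/(15 - 44) + 33534 = -50/(-29) + 33534 = -1/29*(-50) + 33534 = 50/29 + 33534 = 972536/29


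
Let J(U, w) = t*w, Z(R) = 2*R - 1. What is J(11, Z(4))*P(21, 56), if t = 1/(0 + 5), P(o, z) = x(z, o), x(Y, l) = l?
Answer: 147/5 ≈ 29.400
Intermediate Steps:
Z(R) = -1 + 2*R
P(o, z) = o
t = 1/5 ≈ 0.20000
J(U, w) = w/5
J(11, Z(4))*P(21, 56) = ((-1 + 2*4)/5)*21 = ((-1 + 8)/5)*21 = ((1/5)*7)*21 = (7/5)*21 = 147/5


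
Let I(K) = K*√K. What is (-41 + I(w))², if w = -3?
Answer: 1654 + 246*I*√3 ≈ 1654.0 + 426.08*I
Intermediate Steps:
I(K) = K^(3/2)
(-41 + I(w))² = (-41 + (-3)^(3/2))² = (-41 - 3*I*√3)²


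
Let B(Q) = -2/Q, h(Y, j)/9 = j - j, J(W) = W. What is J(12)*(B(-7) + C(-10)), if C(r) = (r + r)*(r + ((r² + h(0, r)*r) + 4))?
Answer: -157896/7 ≈ -22557.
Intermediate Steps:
h(Y, j) = 0 (h(Y, j) = 9*(j - j) = 9*0 = 0)
C(r) = 2*r*(4 + r + r²) (C(r) = (r + r)*(r + ((r² + 0*r) + 4)) = (2*r)*(r + ((r² + 0) + 4)) = (2*r)*(r + (r² + 4)) = (2*r)*(r + (4 + r²)) = (2*r)*(4 + r + r²) = 2*r*(4 + r + r²))
J(12)*(B(-7) + C(-10)) = 12*(-2/(-7) + 2*(-10)*(4 - 10 + (-10)²)) = 12*(-2*(-⅐) + 2*(-10)*(4 - 10 + 100)) = 12*(2/7 + 2*(-10)*94) = 12*(2/7 - 1880) = 12*(-13158/7) = -157896/7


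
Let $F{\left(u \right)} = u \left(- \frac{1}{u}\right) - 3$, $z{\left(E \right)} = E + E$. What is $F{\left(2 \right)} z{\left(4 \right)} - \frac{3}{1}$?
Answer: $-35$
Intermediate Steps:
$z{\left(E \right)} = 2 E$
$F{\left(u \right)} = -4$ ($F{\left(u \right)} = -1 - 3 = -4$)
$F{\left(2 \right)} z{\left(4 \right)} - \frac{3}{1} = - 4 \cdot 2 \cdot 4 - \frac{3}{1} = \left(-4\right) 8 - 3 = -32 - 3 = -35$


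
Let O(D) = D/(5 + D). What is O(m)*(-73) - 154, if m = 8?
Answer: -2586/13 ≈ -198.92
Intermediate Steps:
O(m)*(-73) - 154 = (8/(5 + 8))*(-73) - 154 = (8/13)*(-73) - 154 = -584/13 - 154 = -2586/13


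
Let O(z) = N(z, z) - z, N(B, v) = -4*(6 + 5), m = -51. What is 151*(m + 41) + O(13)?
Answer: -1567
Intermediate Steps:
N(B, v) = -44 (N(B, v) = -4*11 = -44)
O(z) = -44 - z
151*(m + 41) + O(13) = 151*(-51 + 41) + (-44 - 1*13) = 151*(-10) + (-44 - 13) = -1510 - 57 = -1567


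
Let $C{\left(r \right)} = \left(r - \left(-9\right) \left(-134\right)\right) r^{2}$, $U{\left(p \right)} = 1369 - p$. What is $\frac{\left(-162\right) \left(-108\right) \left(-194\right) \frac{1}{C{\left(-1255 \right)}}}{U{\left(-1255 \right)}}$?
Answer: $\frac{212139}{635686390100} \approx 3.3372 \cdot 10^{-7}$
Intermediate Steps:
$C{\left(r \right)} = r^{2} \left(-1206 + r\right)$ ($C{\left(r \right)} = \left(r - 1206\right) r^{2} = \left(-1206 + r\right) r^{2} = r^{2} \left(-1206 + r\right)$)
$\frac{\left(-162\right) \left(-108\right) \left(-194\right) \frac{1}{C{\left(-1255 \right)}}}{U{\left(-1255 \right)}} = \frac{\left(-162\right) \left(-108\right) \left(-194\right) \frac{1}{\left(-1255\right)^{2} \left(-1206 - 1255\right)}}{1369 - -1255} = \frac{17496 \left(-194\right) \frac{1}{1575025 \left(-2461\right)}}{1369 + 1255} = \frac{\left(-3394224\right) \frac{1}{-3876136525}}{2624} = \left(-3394224\right) \left(- \frac{1}{3876136525}\right) \frac{1}{2624} = \frac{3394224}{3876136525} \cdot \frac{1}{2624} = \frac{212139}{635686390100}$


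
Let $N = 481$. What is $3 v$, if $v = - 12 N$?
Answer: $-17316$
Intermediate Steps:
$v = -5772$ ($v = \left(-12\right) 481 = -5772$)
$3 v = 3 \left(-5772\right) = -17316$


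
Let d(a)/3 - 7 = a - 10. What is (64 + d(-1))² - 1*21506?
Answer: -18802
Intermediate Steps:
d(a) = -9 + 3*a (d(a) = 21 + 3*(a - 10) = 21 + 3*(-10 + a) = 21 + (-30 + 3*a) = -9 + 3*a)
(64 + d(-1))² - 1*21506 = (64 + (-9 + 3*(-1)))² - 1*21506 = (64 + (-9 - 3))² - 21506 = (64 - 12)² - 21506 = 52² - 21506 = 2704 - 21506 = -18802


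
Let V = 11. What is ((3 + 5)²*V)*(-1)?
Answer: -704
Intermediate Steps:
((3 + 5)²*V)*(-1) = ((3 + 5)²*11)*(-1) = (8²*11)*(-1) = (64*11)*(-1) = 704*(-1) = -704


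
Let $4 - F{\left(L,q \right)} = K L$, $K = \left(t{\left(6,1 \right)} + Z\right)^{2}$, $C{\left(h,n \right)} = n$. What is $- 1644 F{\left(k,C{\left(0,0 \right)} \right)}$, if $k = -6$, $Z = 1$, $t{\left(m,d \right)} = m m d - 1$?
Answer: $-12790320$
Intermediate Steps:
$t{\left(m,d \right)} = -1 + d m^{2}$ ($t{\left(m,d \right)} = m^{2} d - 1 = d m^{2} - 1 = -1 + d m^{2}$)
$K = 1296$ ($K = \left(\left(-1 + 1 \cdot 6^{2}\right) + 1\right)^{2} = \left(\left(-1 + 1 \cdot 36\right) + 1\right)^{2} = \left(\left(-1 + 36\right) + 1\right)^{2} = \left(35 + 1\right)^{2} = 36^{2} = 1296$)
$F{\left(L,q \right)} = 4 - 1296 L$
$- 1644 F{\left(k,C{\left(0,0 \right)} \right)} = - 1644 \left(4 - -7776\right) = - 1644 \left(4 + 7776\right) = \left(-1644\right) 7780 = -12790320$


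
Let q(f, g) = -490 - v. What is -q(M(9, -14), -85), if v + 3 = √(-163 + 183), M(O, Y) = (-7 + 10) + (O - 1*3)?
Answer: 487 + 2*√5 ≈ 491.47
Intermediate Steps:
M(O, Y) = O (M(O, Y) = 3 + (O - 3) = 3 + (-3 + O) = O)
v = -3 + 2*√5 (v = -3 + √(-163 + 183) = -3 + √20 = -3 + 2*√5 ≈ 1.4721)
q(f, g) = -487 - 2*√5 (q(f, g) = -490 - (-3 + 2*√5) = -490 + (3 - 2*√5) = -487 - 2*√5)
-q(M(9, -14), -85) = -(-487 - 2*√5) = 487 + 2*√5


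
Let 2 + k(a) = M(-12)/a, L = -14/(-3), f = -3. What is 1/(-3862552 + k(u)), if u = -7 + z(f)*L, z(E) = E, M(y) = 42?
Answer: -1/3862556 ≈ -2.5890e-7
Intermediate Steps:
L = 14/3 (L = -14*(-1/3) = 14/3 ≈ 4.6667)
u = -21 (u = -7 - 3*14/3 = -7 - 14 = -21)
k(a) = -2 + 42/a
1/(-3862552 + k(u)) = 1/(-3862552 + (-2 + 42/(-21))) = 1/(-3862552 + (-2 + 42*(-1/21))) = 1/(-3862552 + (-2 - 2)) = 1/(-3862552 - 4) = 1/(-3862556) = -1/3862556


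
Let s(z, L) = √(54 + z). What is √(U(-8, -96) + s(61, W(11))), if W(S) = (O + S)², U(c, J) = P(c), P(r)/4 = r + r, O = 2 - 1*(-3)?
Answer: √(-64 + √115) ≈ 7.2991*I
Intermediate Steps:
O = 5 (O = 2 + 3 = 5)
P(r) = 8*r (P(r) = 4*(r + r) = 4*(2*r) = 8*r)
U(c, J) = 8*c
W(S) = (5 + S)²
√(U(-8, -96) + s(61, W(11))) = √(8*(-8) + √(54 + 61)) = √(-64 + √115)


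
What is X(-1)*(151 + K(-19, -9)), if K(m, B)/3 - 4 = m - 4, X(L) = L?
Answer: -94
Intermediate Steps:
K(m, B) = 3*m (K(m, B) = 12 + 3*(m - 4) = 12 + 3*(-4 + m) = 12 + (-12 + 3*m) = 3*m)
X(-1)*(151 + K(-19, -9)) = -(151 + 3*(-19)) = -(151 - 57) = -1*94 = -94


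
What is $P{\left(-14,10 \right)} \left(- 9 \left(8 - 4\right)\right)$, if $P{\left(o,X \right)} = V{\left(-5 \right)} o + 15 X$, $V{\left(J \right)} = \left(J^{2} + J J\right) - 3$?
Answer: $18288$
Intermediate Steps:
$V{\left(J \right)} = -3 + 2 J^{2}$ ($V{\left(J \right)} = \left(J^{2} + J^{2}\right) - 3 = 2 J^{2} - 3 = -3 + 2 J^{2}$)
$P{\left(o,X \right)} = 15 X + 47 o$ ($P{\left(o,X \right)} = \left(-3 + 2 \left(-5\right)^{2}\right) o + 15 X = \left(-3 + 2 \cdot 25\right) o + 15 X = \left(-3 + 50\right) o + 15 X = 47 o + 15 X = 15 X + 47 o$)
$P{\left(-14,10 \right)} \left(- 9 \left(8 - 4\right)\right) = \left(15 \cdot 10 + 47 \left(-14\right)\right) \left(- 9 \left(8 - 4\right)\right) = \left(150 - 658\right) \left(\left(-9\right) 4\right) = \left(-508\right) \left(-36\right) = 18288$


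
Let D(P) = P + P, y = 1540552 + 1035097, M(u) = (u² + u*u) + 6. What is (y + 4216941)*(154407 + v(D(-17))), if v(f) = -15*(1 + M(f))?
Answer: 812543200980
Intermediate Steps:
M(u) = 6 + 2*u² (M(u) = (u² + u²) + 6 = 2*u² + 6 = 6 + 2*u²)
y = 2575649
D(P) = 2*P
v(f) = -105 - 30*f² (v(f) = -15*(1 + (6 + 2*f²)) = -15*(7 + 2*f²) = -105 - 30*f²)
(y + 4216941)*(154407 + v(D(-17))) = (2575649 + 4216941)*(154407 + (-105 - 30*(2*(-17))²)) = 6792590*(154407 + (-105 - 30*(-34)²)) = 6792590*(154407 + (-105 - 30*1156)) = 6792590*(154407 + (-105 - 34680)) = 6792590*(154407 - 34785) = 6792590*119622 = 812543200980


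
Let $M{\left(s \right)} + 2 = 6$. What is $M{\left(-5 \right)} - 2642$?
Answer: $-2638$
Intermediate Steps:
$M{\left(s \right)} = 4$ ($M{\left(s \right)} = -2 + 6 = 4$)
$M{\left(-5 \right)} - 2642 = 4 - 2642 = -2638$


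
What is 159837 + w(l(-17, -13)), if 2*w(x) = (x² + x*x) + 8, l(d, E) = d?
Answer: 160130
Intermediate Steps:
w(x) = 4 + x² (w(x) = ((x² + x*x) + 8)/2 = ((x² + x²) + 8)/2 = (2*x² + 8)/2 = (8 + 2*x²)/2 = 4 + x²)
159837 + w(l(-17, -13)) = 159837 + (4 + (-17)²) = 159837 + (4 + 289) = 159837 + 293 = 160130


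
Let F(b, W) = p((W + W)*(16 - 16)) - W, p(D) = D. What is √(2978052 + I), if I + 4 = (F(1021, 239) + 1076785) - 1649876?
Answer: √2404718 ≈ 1550.7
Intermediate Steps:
F(b, W) = -W (F(b, W) = (W + W)*(16 - 16) - W = (2*W)*0 - W = 0 - W = -W)
I = -573334 (I = -4 + ((-1*239 + 1076785) - 1649876) = -4 + ((-239 + 1076785) - 1649876) = -4 + (1076546 - 1649876) = -4 - 573330 = -573334)
√(2978052 + I) = √(2978052 - 573334) = √2404718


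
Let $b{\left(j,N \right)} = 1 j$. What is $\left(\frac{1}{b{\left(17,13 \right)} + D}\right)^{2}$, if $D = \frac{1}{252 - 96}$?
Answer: $\frac{24336}{7038409} \approx 0.0034576$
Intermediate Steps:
$b{\left(j,N \right)} = j$
$D = \frac{1}{156} \approx 0.0064103$
$\left(\frac{1}{b{\left(17,13 \right)} + D}\right)^{2} = \left(\frac{1}{17 + \frac{1}{156}}\right)^{2} = \left(\frac{1}{\frac{2653}{156}}\right)^{2} = \left(\frac{156}{2653}\right)^{2} = \frac{24336}{7038409}$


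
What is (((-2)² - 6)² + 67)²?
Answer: 5041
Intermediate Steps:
(((-2)² - 6)² + 67)² = ((4 - 6)² + 67)² = ((-2)² + 67)² = (4 + 67)² = 71² = 5041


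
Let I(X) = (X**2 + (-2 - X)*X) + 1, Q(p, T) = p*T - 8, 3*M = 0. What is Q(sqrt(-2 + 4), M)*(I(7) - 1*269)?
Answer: 2256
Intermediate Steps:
M = 0 (M = (1/3)*0 = 0)
Q(p, T) = -8 + T*p (Q(p, T) = T*p - 8 = -8 + T*p)
I(X) = 1 + X**2 + X*(-2 - X) (I(X) = (X**2 + X*(-2 - X)) + 1 = 1 + X**2 + X*(-2 - X))
Q(sqrt(-2 + 4), M)*(I(7) - 1*269) = (-8 + 0*sqrt(-2 + 4))*((1 - 2*7) - 1*269) = (-8 + 0*sqrt(2))*((1 - 14) - 269) = (-8 + 0)*(-13 - 269) = -8*(-282) = 2256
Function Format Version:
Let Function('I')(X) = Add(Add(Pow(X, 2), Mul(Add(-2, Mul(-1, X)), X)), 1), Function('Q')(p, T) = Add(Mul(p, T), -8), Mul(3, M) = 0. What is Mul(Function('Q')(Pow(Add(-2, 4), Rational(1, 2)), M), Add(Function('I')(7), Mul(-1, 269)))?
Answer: 2256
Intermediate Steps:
M = 0 (M = Mul(Rational(1, 3), 0) = 0)
Function('Q')(p, T) = Add(-8, Mul(T, p)) (Function('Q')(p, T) = Add(Mul(T, p), -8) = Add(-8, Mul(T, p)))
Function('I')(X) = Add(1, Pow(X, 2), Mul(X, Add(-2, Mul(-1, X)))) (Function('I')(X) = Add(Add(Pow(X, 2), Mul(X, Add(-2, Mul(-1, X)))), 1) = Add(1, Pow(X, 2), Mul(X, Add(-2, Mul(-1, X)))))
Mul(Function('Q')(Pow(Add(-2, 4), Rational(1, 2)), M), Add(Function('I')(7), Mul(-1, 269))) = Mul(Add(-8, Mul(0, Pow(Add(-2, 4), Rational(1, 2)))), Add(Add(1, Mul(-2, 7)), Mul(-1, 269))) = Mul(Add(-8, Mul(0, Pow(2, Rational(1, 2)))), Add(Add(1, -14), -269)) = Mul(Add(-8, 0), Add(-13, -269)) = Mul(-8, -282) = 2256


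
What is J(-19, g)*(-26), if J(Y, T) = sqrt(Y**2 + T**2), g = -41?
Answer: -26*sqrt(2042) ≈ -1174.9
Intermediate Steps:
J(Y, T) = sqrt(T**2 + Y**2)
J(-19, g)*(-26) = sqrt((-41)**2 + (-19)**2)*(-26) = sqrt(1681 + 361)*(-26) = sqrt(2042)*(-26) = -26*sqrt(2042)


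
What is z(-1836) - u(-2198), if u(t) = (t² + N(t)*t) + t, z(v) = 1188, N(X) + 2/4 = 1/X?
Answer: -4828918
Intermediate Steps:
N(X) = -½ + 1/X
u(t) = 1 + t² + t/2 (u(t) = (t² + ((2 - t)/(2*t))*t) + t = (t² + (1 - t/2)) + t = (1 + t² - t/2) + t = 1 + t² + t/2)
z(-1836) - u(-2198) = 1188 - (1 + (-2198)² + (½)*(-2198)) = 1188 - (1 + 4831204 - 1099) = 1188 - 1*4830106 = 1188 - 4830106 = -4828918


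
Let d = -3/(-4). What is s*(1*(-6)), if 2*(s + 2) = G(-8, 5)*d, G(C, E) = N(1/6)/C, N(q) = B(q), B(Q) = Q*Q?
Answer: 1537/128 ≈ 12.008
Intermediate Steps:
d = ¾ (d = -3*(-¼) = ¾ ≈ 0.75000)
B(Q) = Q²
N(q) = q²
G(C, E) = 1/(36*C) (G(C, E) = (1/6)²/C = (⅙)²/C = 1/(36*C))
s = -1537/768 (s = -2 + (((1/36)/(-8))*(¾))/2 = -2 + (((1/36)*(-⅛))*(¾))/2 = -2 + (-1/288*¾)/2 = -2 + (½)*(-1/384) = -2 - 1/768 = -1537/768 ≈ -2.0013)
s*(1*(-6)) = -1537*(-6)/768 = -1537/768*(-6) = 1537/128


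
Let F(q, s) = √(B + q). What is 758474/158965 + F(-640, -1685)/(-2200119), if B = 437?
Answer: 758474/158965 - I*√203/2200119 ≈ 4.7713 - 6.4759e-6*I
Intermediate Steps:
F(q, s) = √(437 + q)
758474/158965 + F(-640, -1685)/(-2200119) = 758474/158965 + √(437 - 640)/(-2200119) = 758474*(1/158965) + √(-203)*(-1/2200119) = 758474/158965 + (I*√203)*(-1/2200119) = 758474/158965 - I*√203/2200119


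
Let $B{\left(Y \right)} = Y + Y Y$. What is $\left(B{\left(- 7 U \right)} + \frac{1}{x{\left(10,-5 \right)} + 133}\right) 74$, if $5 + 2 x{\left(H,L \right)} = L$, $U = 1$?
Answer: $\frac{198949}{64} \approx 3108.6$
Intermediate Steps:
$x{\left(H,L \right)} = - \frac{5}{2} + \frac{L}{2}$
$B{\left(Y \right)} = Y + Y^{2}$
$\left(B{\left(- 7 U \right)} + \frac{1}{x{\left(10,-5 \right)} + 133}\right) 74 = \left(\left(-7\right) 1 \left(1 - 7\right) + \frac{1}{\left(- \frac{5}{2} + \frac{1}{2} \left(-5\right)\right) + 133}\right) 74 = \left(- 7 \left(1 - 7\right) + \frac{1}{\left(- \frac{5}{2} - \frac{5}{2}\right) + 133}\right) 74 = \left(\left(-7\right) \left(-6\right) + \frac{1}{-5 + 133}\right) 74 = \left(42 + \frac{1}{128}\right) 74 = \frac{5377}{128} \cdot 74 = \frac{198949}{64}$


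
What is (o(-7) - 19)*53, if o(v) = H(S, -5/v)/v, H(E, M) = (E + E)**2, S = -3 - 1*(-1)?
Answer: -7897/7 ≈ -1128.1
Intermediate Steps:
S = -2 (S = -3 + 1 = -2)
H(E, M) = 4*E**2 (H(E, M) = (2*E)**2 = 4*E**2)
o(v) = 16/v (o(v) = (4*(-2)**2)/v = (4*4)/v = 16/v)
(o(-7) - 19)*53 = (16/(-7) - 19)*53 = (16*(-1/7) - 19)*53 = (-16/7 - 19)*53 = -149/7*53 = -7897/7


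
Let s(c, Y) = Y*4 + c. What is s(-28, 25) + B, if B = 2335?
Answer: 2407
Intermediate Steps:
s(c, Y) = c + 4*Y (s(c, Y) = 4*Y + c = c + 4*Y)
s(-28, 25) + B = (-28 + 4*25) + 2335 = (-28 + 100) + 2335 = 72 + 2335 = 2407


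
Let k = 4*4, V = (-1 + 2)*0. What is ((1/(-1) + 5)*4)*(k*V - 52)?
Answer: -832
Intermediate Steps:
V = 0 (V = 1*0 = 0)
k = 16
((1/(-1) + 5)*4)*(k*V - 52) = ((1/(-1) + 5)*4)*(16*0 - 52) = ((1*(-1) + 5)*4)*(0 - 52) = ((-1 + 5)*4)*(-52) = (4*4)*(-52) = 16*(-52) = -832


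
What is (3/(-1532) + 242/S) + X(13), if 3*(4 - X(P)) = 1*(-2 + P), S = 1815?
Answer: 10679/22980 ≈ 0.46471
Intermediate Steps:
X(P) = 14/3 - P/3 (X(P) = 4 - (-2 + P)/3 = 4 + (2/3 - P/3) = 14/3 - P/3)
(3/(-1532) + 242/S) + X(13) = (3/(-1532) + 242/1815) + (14/3 - 1/3*13) = (3*(-1/1532) + 242*(1/1815)) + (14/3 - 13/3) = (-3/1532 + 2/15) + 1/3 = 3019/22980 + 1/3 = 10679/22980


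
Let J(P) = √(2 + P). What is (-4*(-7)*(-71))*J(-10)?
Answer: -3976*I*√2 ≈ -5622.9*I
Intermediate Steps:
(-4*(-7)*(-71))*J(-10) = (-4*(-7)*(-71))*√(2 - 10) = (28*(-71))*√(-8) = -3976*I*√2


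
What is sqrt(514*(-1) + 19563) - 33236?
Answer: -33236 + sqrt(19049) ≈ -33098.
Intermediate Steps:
sqrt(514*(-1) + 19563) - 33236 = sqrt(-514 + 19563) - 33236 = sqrt(19049) - 33236 = -33236 + sqrt(19049)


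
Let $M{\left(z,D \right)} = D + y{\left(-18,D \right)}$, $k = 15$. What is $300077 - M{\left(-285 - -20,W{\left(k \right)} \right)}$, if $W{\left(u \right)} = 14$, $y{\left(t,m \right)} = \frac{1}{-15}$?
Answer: $\frac{4500946}{15} \approx 3.0006 \cdot 10^{5}$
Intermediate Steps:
$y{\left(t,m \right)} = - \frac{1}{15}$
$M{\left(z,D \right)} = - \frac{1}{15} + D$ ($M{\left(z,D \right)} = D - \frac{1}{15} = - \frac{1}{15} + D$)
$300077 - M{\left(-285 - -20,W{\left(k \right)} \right)} = 300077 - \left(- \frac{1}{15} + 14\right) = 300077 - \frac{209}{15} = \frac{4500946}{15}$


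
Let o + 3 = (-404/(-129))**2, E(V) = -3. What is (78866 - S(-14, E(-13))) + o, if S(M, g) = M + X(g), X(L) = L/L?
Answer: 1312738732/16641 ≈ 78886.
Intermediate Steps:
o = 113293/16641 (o = -3 + (-404/(-129))**2 = -3 + (-404*(-1/129))**2 = -3 + (404/129)**2 = -3 + 163216/16641 = 113293/16641 ≈ 6.8081)
X(L) = 1
S(M, g) = 1 + M (S(M, g) = M + 1 = 1 + M)
(78866 - S(-14, E(-13))) + o = (78866 - (1 - 14)) + 113293/16641 = (78866 - 1*(-13)) + 113293/16641 = (78866 + 13) + 113293/16641 = 78879 + 113293/16641 = 1312738732/16641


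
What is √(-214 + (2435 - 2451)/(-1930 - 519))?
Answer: 9*I*√15845030/2449 ≈ 14.629*I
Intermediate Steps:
√(-214 + (2435 - 2451)/(-1930 - 519)) = √(-214 - 16/(-2449)) = √(-214 - 16*(-1/2449)) = √(-214 + 16/2449) = √(-524070/2449) = 9*I*√15845030/2449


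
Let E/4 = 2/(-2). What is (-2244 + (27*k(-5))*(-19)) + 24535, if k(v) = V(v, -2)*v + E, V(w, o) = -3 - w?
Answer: 29473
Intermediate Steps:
E = -4 (E = 4*(2/(-2)) = 4*(2*(-1/2)) = 4*(-1) = -4)
k(v) = -4 + v*(-3 - v) (k(v) = (-3 - v)*v - 4 = v*(-3 - v) - 4 = -4 + v*(-3 - v))
(-2244 + (27*k(-5))*(-19)) + 24535 = (-2244 + (27*(-4 - 1*(-5)*(3 - 5)))*(-19)) + 24535 = (-2244 + (27*(-4 - 1*(-5)*(-2)))*(-19)) + 24535 = (-2244 + (27*(-4 - 10))*(-19)) + 24535 = (-2244 + (27*(-14))*(-19)) + 24535 = (-2244 - 378*(-19)) + 24535 = (-2244 + 7182) + 24535 = 4938 + 24535 = 29473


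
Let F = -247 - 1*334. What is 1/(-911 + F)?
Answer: -1/1492 ≈ -0.00067024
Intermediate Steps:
F = -581 (F = -247 - 334 = -581)
1/(-911 + F) = 1/(-911 - 581) = 1/(-1492) = -1/1492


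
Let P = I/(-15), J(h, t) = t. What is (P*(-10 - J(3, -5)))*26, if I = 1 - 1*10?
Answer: -78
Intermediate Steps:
I = -9 (I = 1 - 10 = -9)
P = ⅗ (P = -9/(-15) = -9*(-1/15) = ⅗ ≈ 0.60000)
(P*(-10 - J(3, -5)))*26 = (3*(-10 - 1*(-5))/5)*26 = (3*(-10 + 5)/5)*26 = ((⅗)*(-5))*26 = -3*26 = -78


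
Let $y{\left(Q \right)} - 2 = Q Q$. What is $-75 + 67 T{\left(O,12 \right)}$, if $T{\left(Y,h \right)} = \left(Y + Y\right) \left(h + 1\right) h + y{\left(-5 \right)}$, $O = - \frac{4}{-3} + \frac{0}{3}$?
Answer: $29606$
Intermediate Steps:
$O = \frac{4}{3}$ ($O = \left(-4\right) \left(- \frac{1}{3}\right) + 0 \cdot \frac{1}{3} = \frac{4}{3} + 0 = \frac{4}{3} \approx 1.3333$)
$y{\left(Q \right)} = 2 + Q^{2}$ ($y{\left(Q \right)} = 2 + Q Q = 2 + Q^{2}$)
$T{\left(Y,h \right)} = 27 + 2 Y h \left(1 + h\right)$ ($T{\left(Y,h \right)} = \left(Y + Y\right) \left(h + 1\right) h + \left(2 + \left(-5\right)^{2}\right) = 2 Y \left(1 + h\right) h + \left(2 + 25\right) = 2 Y \left(1 + h\right) h + 27 = 2 Y h \left(1 + h\right) + 27 = 27 + 2 Y h \left(1 + h\right)$)
$-75 + 67 T{\left(O,12 \right)} = -75 + 67 \left(27 + 2 \cdot \frac{4}{3} \cdot 12 + 2 \cdot \frac{4}{3} \cdot 12^{2}\right) = -75 + 67 \left(27 + 32 + 2 \cdot \frac{4}{3} \cdot 144\right) = -75 + 67 \left(27 + 32 + 384\right) = -75 + 67 \cdot 443 = -75 + 29681 = 29606$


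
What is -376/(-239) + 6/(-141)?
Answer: 17194/11233 ≈ 1.5307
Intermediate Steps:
-376/(-239) + 6/(-141) = -376*(-1/239) + 6*(-1/141) = 376/239 - 2/47 = 17194/11233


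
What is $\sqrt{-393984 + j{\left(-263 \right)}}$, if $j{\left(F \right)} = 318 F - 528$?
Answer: $i \sqrt{478146} \approx 691.48 i$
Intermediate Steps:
$j{\left(F \right)} = -528 + 318 F$
$\sqrt{-393984 + j{\left(-263 \right)}} = \sqrt{-393984 + \left(-528 + 318 \left(-263\right)\right)} = \sqrt{-393984 - 84162} = \sqrt{-478146} = i \sqrt{478146}$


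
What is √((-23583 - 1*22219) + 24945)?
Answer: I*√20857 ≈ 144.42*I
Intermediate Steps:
√((-23583 - 1*22219) + 24945) = √((-23583 - 22219) + 24945) = √(-45802 + 24945) = √(-20857) = I*√20857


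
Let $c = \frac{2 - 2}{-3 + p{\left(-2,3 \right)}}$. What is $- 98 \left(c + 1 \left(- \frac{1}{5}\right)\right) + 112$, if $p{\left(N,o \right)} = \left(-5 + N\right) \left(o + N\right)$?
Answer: $\frac{658}{5} \approx 131.6$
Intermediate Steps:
$p{\left(N,o \right)} = \left(-5 + N\right) \left(N + o\right)$
$c = 0$ ($c = \frac{2 - 2}{-3 - \left(11 - 4\right)} = \frac{0}{-3 + \left(4 + 10 - 15 - 6\right)} = \frac{0}{-3 - 7} = \frac{0}{-10} = 0 \left(- \frac{1}{10}\right) = 0$)
$- 98 \left(c + 1 \left(- \frac{1}{5}\right)\right) + 112 = - 98 \left(0 + 1 \left(- \frac{1}{5}\right)\right) + 112 = - 98 \left(0 - \frac{1}{5}\right) + 112 = \left(-98\right) \left(- \frac{1}{5}\right) + 112 = \frac{98}{5} + 112 = \frac{658}{5}$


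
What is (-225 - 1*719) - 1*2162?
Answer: -3106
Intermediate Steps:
(-225 - 1*719) - 1*2162 = (-225 - 719) - 2162 = -944 - 2162 = -3106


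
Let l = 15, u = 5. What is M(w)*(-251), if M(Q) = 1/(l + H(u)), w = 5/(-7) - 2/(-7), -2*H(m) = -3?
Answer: -502/33 ≈ -15.212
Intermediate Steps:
H(m) = 3/2 (H(m) = -1/2*(-3) = 3/2)
w = -3/7 (w = 5*(-1/7) - 2*(-1/7) = -5/7 + 2/7 = -3/7 ≈ -0.42857)
M(Q) = 2/33 (M(Q) = 1/(15 + 3/2) = 1/(33/2) = 2/33)
M(w)*(-251) = (2/33)*(-251) = -502/33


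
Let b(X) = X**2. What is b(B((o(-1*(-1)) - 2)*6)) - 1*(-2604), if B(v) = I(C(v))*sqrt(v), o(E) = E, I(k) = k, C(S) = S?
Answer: 2388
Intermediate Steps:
B(v) = v**(3/2) (B(v) = v*sqrt(v) = v**(3/2))
b(B((o(-1*(-1)) - 2)*6)) - 1*(-2604) = (((-1*(-1) - 2)*6)**(3/2))**2 - 1*(-2604) = (((1 - 2)*6)**(3/2))**2 + 2604 = ((-1*6)**(3/2))**2 + 2604 = ((-6)**(3/2))**2 + 2604 = (-6*I*sqrt(6))**2 + 2604 = -216 + 2604 = 2388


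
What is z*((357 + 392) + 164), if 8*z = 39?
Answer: 35607/8 ≈ 4450.9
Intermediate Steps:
z = 39/8 (z = (⅛)*39 = 39/8 ≈ 4.8750)
z*((357 + 392) + 164) = 39*((357 + 392) + 164)/8 = 39*(749 + 164)/8 = (39/8)*913 = 35607/8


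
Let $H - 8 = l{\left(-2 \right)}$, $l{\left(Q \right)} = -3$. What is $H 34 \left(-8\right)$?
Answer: $-1360$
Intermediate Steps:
$H = 5$ ($H = 8 - 3 = 5$)
$H 34 \left(-8\right) = 5 \cdot 34 \left(-8\right) = 170 \left(-8\right) = -1360$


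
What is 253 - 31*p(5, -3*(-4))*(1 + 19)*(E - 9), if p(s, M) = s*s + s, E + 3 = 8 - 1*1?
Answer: 93253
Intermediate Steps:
E = 4 (E = -3 + (8 - 1*1) = -3 + (8 - 1) = -3 + 7 = 4)
p(s, M) = s + s**2 (p(s, M) = s**2 + s = s + s**2)
253 - 31*p(5, -3*(-4))*(1 + 19)*(E - 9) = 253 - 31*5*(1 + 5)*(1 + 19)*(4 - 9) = 253 - 31*5*6*20*(-5) = 253 - 930*(-100) = 253 - 31*(-3000) = 253 + 93000 = 93253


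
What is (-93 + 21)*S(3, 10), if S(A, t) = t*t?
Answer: -7200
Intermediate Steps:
S(A, t) = t²
(-93 + 21)*S(3, 10) = (-93 + 21)*10² = -72*100 = -7200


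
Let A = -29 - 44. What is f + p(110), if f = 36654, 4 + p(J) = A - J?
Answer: 36467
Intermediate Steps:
A = -73
p(J) = -77 - J (p(J) = -4 + (-73 - J) = -77 - J)
f + p(110) = 36654 + (-77 - 1*110) = 36654 + (-77 - 110) = 36654 - 187 = 36467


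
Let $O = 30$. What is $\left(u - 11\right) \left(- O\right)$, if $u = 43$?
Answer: $-960$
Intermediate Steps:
$\left(u - 11\right) \left(- O\right) = \left(43 - 11\right) \left(\left(-1\right) 30\right) = 32 \left(-30\right) = -960$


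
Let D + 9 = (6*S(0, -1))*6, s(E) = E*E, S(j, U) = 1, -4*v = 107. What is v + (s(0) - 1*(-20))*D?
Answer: 2053/4 ≈ 513.25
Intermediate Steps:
v = -107/4 (v = -¼*107 = -107/4 ≈ -26.750)
s(E) = E²
D = 27 (D = -9 + (6*1)*6 = -9 + 6*6 = -9 + 36 = 27)
v + (s(0) - 1*(-20))*D = -107/4 + (0² - 1*(-20))*27 = -107/4 + (0 + 20)*27 = -107/4 + 20*27 = -107/4 + 540 = 2053/4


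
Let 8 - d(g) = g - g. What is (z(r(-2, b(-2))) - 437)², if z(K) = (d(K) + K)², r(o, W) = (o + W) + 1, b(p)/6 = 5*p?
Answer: 5626384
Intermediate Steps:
b(p) = 30*p (b(p) = 6*(5*p) = 30*p)
d(g) = 8 (d(g) = 8 - (g - g) = 8 - 1*0 = 8 + 0 = 8)
r(o, W) = 1 + W + o (r(o, W) = (W + o) + 1 = 1 + W + o)
z(K) = (8 + K)²
(z(r(-2, b(-2))) - 437)² = ((8 + (1 + 30*(-2) - 2))² - 437)² = ((8 + (1 - 60 - 2))² - 437)² = ((8 - 61)² - 437)² = ((-53)² - 437)² = (2809 - 437)² = 2372² = 5626384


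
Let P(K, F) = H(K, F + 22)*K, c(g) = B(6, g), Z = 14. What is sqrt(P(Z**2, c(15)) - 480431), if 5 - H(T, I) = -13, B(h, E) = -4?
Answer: I*sqrt(476903) ≈ 690.58*I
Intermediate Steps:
c(g) = -4
H(T, I) = 18 (H(T, I) = 5 - 1*(-13) = 5 + 13 = 18)
P(K, F) = 18*K
sqrt(P(Z**2, c(15)) - 480431) = sqrt(18*14**2 - 480431) = sqrt(18*196 - 480431) = sqrt(3528 - 480431) = sqrt(-476903) = I*sqrt(476903)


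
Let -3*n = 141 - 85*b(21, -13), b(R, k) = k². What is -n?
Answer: -14224/3 ≈ -4741.3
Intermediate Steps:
n = 14224/3 (n = -(141 - 85*(-13)²)/3 = -(141 - 85*169)/3 = -(141 - 14365)/3 = -⅓*(-14224) = 14224/3 ≈ 4741.3)
-n = -1*14224/3 = -14224/3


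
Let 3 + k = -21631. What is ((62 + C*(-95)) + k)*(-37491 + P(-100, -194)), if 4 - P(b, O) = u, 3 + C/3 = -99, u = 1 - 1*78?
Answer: -280500180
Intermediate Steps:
u = -77 (u = 1 - 78 = -77)
C = -306 (C = -9 + 3*(-99) = -9 - 297 = -306)
k = -21634 (k = -3 - 21631 = -21634)
P(b, O) = 81 (P(b, O) = 4 - 1*(-77) = 4 + 77 = 81)
((62 + C*(-95)) + k)*(-37491 + P(-100, -194)) = ((62 - 306*(-95)) - 21634)*(-37491 + 81) = ((62 + 29070) - 21634)*(-37410) = (29132 - 21634)*(-37410) = 7498*(-37410) = -280500180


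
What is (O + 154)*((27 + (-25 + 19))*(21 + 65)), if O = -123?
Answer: 55986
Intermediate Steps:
(O + 154)*((27 + (-25 + 19))*(21 + 65)) = (-123 + 154)*((27 + (-25 + 19))*(21 + 65)) = 31*((27 - 6)*86) = 31*(21*86) = 31*1806 = 55986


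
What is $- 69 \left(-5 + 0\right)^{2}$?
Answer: $-1725$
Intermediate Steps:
$- 69 \left(-5 + 0\right)^{2} = - 69 \left(-5\right)^{2} = \left(-69\right) 25 = -1725$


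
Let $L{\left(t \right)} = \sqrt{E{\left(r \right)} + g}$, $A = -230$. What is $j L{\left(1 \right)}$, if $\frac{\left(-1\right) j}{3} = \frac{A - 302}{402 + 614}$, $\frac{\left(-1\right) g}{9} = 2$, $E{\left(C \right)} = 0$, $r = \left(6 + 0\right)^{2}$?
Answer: $\frac{1197 i \sqrt{2}}{254} \approx 6.6646 i$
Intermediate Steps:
$r = 36$ ($r = 6^{2} = 36$)
$g = -18$ ($g = \left(-9\right) 2 = -18$)
$j = \frac{399}{254}$ ($j = - 3 \frac{-230 - 302}{402 + 614} = - 3 \left(- \frac{532}{1016}\right) = - 3 \left(\left(-532\right) \frac{1}{1016}\right) = \left(-3\right) \left(- \frac{133}{254}\right) = \frac{399}{254} \approx 1.5709$)
$L{\left(t \right)} = 3 i \sqrt{2}$ ($L{\left(t \right)} = \sqrt{0 - 18} = \sqrt{-18} = 3 i \sqrt{2}$)
$j L{\left(1 \right)} = \frac{399 \cdot 3 i \sqrt{2}}{254} = \frac{1197 i \sqrt{2}}{254}$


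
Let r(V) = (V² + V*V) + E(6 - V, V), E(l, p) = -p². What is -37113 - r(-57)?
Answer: -40362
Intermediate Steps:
r(V) = V² (r(V) = (V² + V*V) - V² = (V² + V²) - V² = 2*V² - V² = V²)
-37113 - r(-57) = -37113 - 1*(-57)² = -37113 - 1*3249 = -37113 - 3249 = -40362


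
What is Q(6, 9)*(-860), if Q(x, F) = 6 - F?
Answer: 2580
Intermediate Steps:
Q(6, 9)*(-860) = (6 - 1*9)*(-860) = (6 - 9)*(-860) = -3*(-860) = 2580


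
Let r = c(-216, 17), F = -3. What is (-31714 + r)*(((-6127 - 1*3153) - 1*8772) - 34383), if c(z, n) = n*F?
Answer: 1665597775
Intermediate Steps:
c(z, n) = -3*n (c(z, n) = n*(-3) = -3*n)
r = -51 (r = -3*17 = -51)
(-31714 + r)*(((-6127 - 1*3153) - 1*8772) - 34383) = (-31714 - 51)*(((-6127 - 1*3153) - 1*8772) - 34383) = -31765*(((-6127 - 3153) - 8772) - 34383) = -31765*((-9280 - 8772) - 34383) = -31765*(-18052 - 34383) = -31765*(-52435) = 1665597775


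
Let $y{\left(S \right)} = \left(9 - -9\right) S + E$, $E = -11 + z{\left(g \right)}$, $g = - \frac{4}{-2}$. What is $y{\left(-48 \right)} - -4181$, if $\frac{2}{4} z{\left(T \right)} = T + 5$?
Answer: $3320$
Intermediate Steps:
$g = 2$ ($g = \left(-4\right) \left(- \frac{1}{2}\right) = 2$)
$z{\left(T \right)} = 10 + 2 T$ ($z{\left(T \right)} = 2 \left(T + 5\right) = 2 \left(5 + T\right) = 10 + 2 T$)
$E = 3$ ($E = -11 + \left(10 + 2 \cdot 2\right) = -11 + \left(10 + 4\right) = -11 + 14 = 3$)
$y{\left(S \right)} = 3 + 18 S$ ($y{\left(S \right)} = \left(9 - -9\right) S + 3 = \left(9 + 9\right) S + 3 = 18 S + 3 = 3 + 18 S$)
$y{\left(-48 \right)} - -4181 = \left(3 + 18 \left(-48\right)\right) - -4181 = \left(3 - 864\right) + 4181 = -861 + 4181 = 3320$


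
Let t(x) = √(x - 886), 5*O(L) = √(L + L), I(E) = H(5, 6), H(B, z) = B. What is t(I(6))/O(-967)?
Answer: 5*√1703854/1934 ≈ 3.3747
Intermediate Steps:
I(E) = 5
O(L) = √2*√L/5 (O(L) = √(L + L)/5 = √(2*L)/5 = (√2*√L)/5 = √2*√L/5)
t(x) = √(-886 + x)
t(I(6))/O(-967) = √(-886 + 5)/((√2*√(-967)/5)) = √(-881)/((√2*(I*√967)/5)) = (I*√881)/((I*√1934/5)) = (I*√881)*(-5*I*√1934/1934) = 5*√1703854/1934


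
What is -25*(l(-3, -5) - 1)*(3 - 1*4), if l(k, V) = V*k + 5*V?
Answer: -275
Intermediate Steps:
l(k, V) = 5*V + V*k
-25*(l(-3, -5) - 1)*(3 - 1*4) = -25*(-5*(5 - 3) - 1)*(3 - 1*4) = -25*(-5*2 - 1)*(3 - 4) = -25*(-10 - 1)*(-1) = -(-275)*(-1) = -25*11 = -275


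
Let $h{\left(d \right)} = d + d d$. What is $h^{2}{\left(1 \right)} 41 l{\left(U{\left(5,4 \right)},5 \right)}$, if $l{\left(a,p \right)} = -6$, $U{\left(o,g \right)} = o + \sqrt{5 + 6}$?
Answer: $-984$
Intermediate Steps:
$U{\left(o,g \right)} = o + \sqrt{11}$
$h{\left(d \right)} = d + d^{2}$
$h^{2}{\left(1 \right)} 41 l{\left(U{\left(5,4 \right)},5 \right)} = \left(1 \left(1 + 1\right)\right)^{2} \cdot 41 \left(-6\right) = \left(1 \cdot 2\right)^{2} \cdot 41 \left(-6\right) = 2^{2} \cdot 41 \left(-6\right) = 4 \cdot 41 \left(-6\right) = 164 \left(-6\right) = -984$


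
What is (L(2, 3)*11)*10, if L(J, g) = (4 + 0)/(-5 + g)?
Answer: -220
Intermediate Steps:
L(J, g) = 4/(-5 + g)
(L(2, 3)*11)*10 = ((4/(-5 + 3))*11)*10 = ((4/(-2))*11)*10 = ((4*(-1/2))*11)*10 = -2*11*10 = -22*10 = -220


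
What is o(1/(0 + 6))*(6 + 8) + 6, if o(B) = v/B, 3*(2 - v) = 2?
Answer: 118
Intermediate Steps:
v = 4/3 (v = 2 - 1/3*2 = 2 - 2/3 = 4/3 ≈ 1.3333)
o(B) = 4/(3*B)
o(1/(0 + 6))*(6 + 8) + 6 = (4/(3*(1/(0 + 6))))*(6 + 8) + 6 = (4/(3*(1/6)))*14 + 6 = ((4/3)*6)*14 + 6 = 8*14 + 6 = 112 + 6 = 118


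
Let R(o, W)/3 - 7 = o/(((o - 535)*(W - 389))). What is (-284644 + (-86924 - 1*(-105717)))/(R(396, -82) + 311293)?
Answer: -5801666373/6793805818 ≈ -0.85396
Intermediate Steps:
R(o, W) = 21 + 3*o/((-535 + o)*(-389 + W)) (R(o, W) = 21 + 3*(o/(((o - 535)*(W - 389)))) = 21 + 3*(o/(((-535 + o)*(-389 + W)))) = 21 + 3*(o*(1/((-535 + o)*(-389 + W)))) = 21 + 3*(o/((-535 + o)*(-389 + W))) = 21 + 3*o/((-535 + o)*(-389 + W)))
(-284644 + (-86924 - 1*(-105717)))/(R(396, -82) + 311293) = (-284644 + (-86924 - 1*(-105717)))/(3*(1456805 - 3745*(-82) - 2722*396 + 7*(-82)*396)/(208115 - 535*(-82) - 389*396 - 82*396) + 311293) = (-284644 + (-86924 + 105717))/(3*(1456805 + 307090 - 1077912 - 227304)/(208115 + 43870 - 154044 - 32472) + 311293) = (-284644 + 18793)/(3*458679/65469 + 311293) = -265851/(3*(1/65469)*458679 + 311293) = -265851/(458679/21823 + 311293) = -265851/6793805818/21823 = -265851*21823/6793805818 = -5801666373/6793805818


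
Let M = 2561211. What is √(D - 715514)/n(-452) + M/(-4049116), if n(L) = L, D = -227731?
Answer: -2561211/4049116 - 9*I*√11645/452 ≈ -0.63254 - 2.1487*I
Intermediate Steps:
√(D - 715514)/n(-452) + M/(-4049116) = √(-227731 - 715514)/(-452) + 2561211/(-4049116) = √(-943245)*(-1/452) + 2561211*(-1/4049116) = (9*I*√11645)*(-1/452) - 2561211/4049116 = -9*I*√11645/452 - 2561211/4049116 = -2561211/4049116 - 9*I*√11645/452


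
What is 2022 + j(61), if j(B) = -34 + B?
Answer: 2049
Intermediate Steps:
2022 + j(61) = 2022 + (-34 + 61) = 2022 + 27 = 2049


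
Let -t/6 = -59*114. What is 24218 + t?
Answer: 64574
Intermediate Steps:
t = 40356 (t = -(-354)*114 = -6*(-6726) = 40356)
24218 + t = 24218 + 40356 = 64574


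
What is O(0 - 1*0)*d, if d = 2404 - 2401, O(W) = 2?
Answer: 6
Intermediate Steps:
d = 3
O(0 - 1*0)*d = 2*3 = 6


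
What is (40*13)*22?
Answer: 11440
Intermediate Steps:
(40*13)*22 = 520*22 = 11440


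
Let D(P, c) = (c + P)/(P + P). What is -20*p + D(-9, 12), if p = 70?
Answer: -8401/6 ≈ -1400.2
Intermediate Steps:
D(P, c) = (P + c)/(2*P) (D(P, c) = (P + c)/((2*P)) = (P + c)*(1/(2*P)) = (P + c)/(2*P))
-20*p + D(-9, 12) = -20*70 + (½)*(-9 + 12)/(-9) = -1400 + (½)*(-⅑)*3 = -1400 - ⅙ = -8401/6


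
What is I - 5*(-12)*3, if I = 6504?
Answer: 6684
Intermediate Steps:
I - 5*(-12)*3 = 6504 - 5*(-12)*3 = 6504 + 60*3 = 6504 + 180 = 6684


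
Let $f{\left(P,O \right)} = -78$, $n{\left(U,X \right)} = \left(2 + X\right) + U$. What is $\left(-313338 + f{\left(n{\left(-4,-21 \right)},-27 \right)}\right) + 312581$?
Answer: $-835$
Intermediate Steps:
$n{\left(U,X \right)} = 2 + U + X$
$\left(-313338 + f{\left(n{\left(-4,-21 \right)},-27 \right)}\right) + 312581 = \left(-313338 - 78\right) + 312581 = -313416 + 312581 = -835$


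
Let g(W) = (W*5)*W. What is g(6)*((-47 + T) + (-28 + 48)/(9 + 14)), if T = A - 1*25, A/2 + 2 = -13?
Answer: -418680/23 ≈ -18203.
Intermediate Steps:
A = -30 (A = -4 + 2*(-13) = -4 - 26 = -30)
g(W) = 5*W**2 (g(W) = (5*W)*W = 5*W**2)
T = -55 (T = -30 - 1*25 = -30 - 25 = -55)
g(6)*((-47 + T) + (-28 + 48)/(9 + 14)) = (5*6**2)*((-47 - 55) + (-28 + 48)/(9 + 14)) = (5*36)*(-102 + 20/23) = 180*(-102 + 20*(1/23)) = 180*(-102 + 20/23) = 180*(-2326/23) = -418680/23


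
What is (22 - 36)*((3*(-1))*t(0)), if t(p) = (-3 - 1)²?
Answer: 672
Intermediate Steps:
t(p) = 16 (t(p) = (-4)² = 16)
(22 - 36)*((3*(-1))*t(0)) = (22 - 36)*((3*(-1))*16) = -(-42)*16 = -14*(-48) = 672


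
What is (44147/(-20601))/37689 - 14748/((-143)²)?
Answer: -11451708462575/15877239338961 ≈ -0.72127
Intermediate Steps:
(44147/(-20601))/37689 - 14748/((-143)²) = (44147*(-1/20601))*(1/37689) - 14748/20449 = -44147/20601*1/37689 - 14748*1/20449 = -44147/776431089 - 14748/20449 = -11451708462575/15877239338961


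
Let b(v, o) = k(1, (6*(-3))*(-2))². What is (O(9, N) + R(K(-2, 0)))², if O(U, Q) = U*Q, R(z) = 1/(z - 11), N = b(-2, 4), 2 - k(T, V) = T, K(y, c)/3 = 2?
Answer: 1936/25 ≈ 77.440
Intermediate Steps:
K(y, c) = 6 (K(y, c) = 3*2 = 6)
k(T, V) = 2 - T
b(v, o) = 1 (b(v, o) = (2 - 1*1)² = (2 - 1)² = 1² = 1)
N = 1
R(z) = 1/(-11 + z)
O(U, Q) = Q*U
(O(9, N) + R(K(-2, 0)))² = (1*9 + 1/(-11 + 6))² = (9 + 1/(-5))² = (9 - ⅕)² = (44/5)² = 1936/25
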